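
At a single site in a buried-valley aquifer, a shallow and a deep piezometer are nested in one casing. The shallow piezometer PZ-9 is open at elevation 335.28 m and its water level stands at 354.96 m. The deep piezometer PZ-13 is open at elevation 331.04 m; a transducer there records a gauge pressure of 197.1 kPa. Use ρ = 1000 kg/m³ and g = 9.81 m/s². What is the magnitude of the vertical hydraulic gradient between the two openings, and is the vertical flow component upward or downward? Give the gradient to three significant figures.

Total head at PZ-9: h = 354.96 m (water level in the standpipe).
Pressure head at PZ-13: ψ = P/(ρg) = 197.1×1000 / (1000 × 9.81) = 20.09 m.
Total head at PZ-13: h = z + ψ = 331.04 + 20.09 = 351.13 m.
Δh = h(PZ-9) − h(PZ-13) = 354.96 − 351.13 = 3.83 m.
Vertical separation Δz = 335.28 − 331.04 = 4.24 m.
|i_v| = |Δh| / Δz = 3.83 / 4.24 = 0.903.
Head is higher in the shallow piezometer, so vertical flow is downward (recharge condition).

|i_v| ≈ 0.903; vertical flow is downward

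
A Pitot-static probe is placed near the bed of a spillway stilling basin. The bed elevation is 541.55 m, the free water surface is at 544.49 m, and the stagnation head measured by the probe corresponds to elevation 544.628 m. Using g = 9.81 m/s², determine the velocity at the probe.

v ≈ 1.65 m/s

Near the bed, under hydrostatic conditions, the piezometric head (z + ψ) equals the free-surface elevation, 544.49 m.
Velocity head = total − piezometric = 544.628 − 544.49 = 0.138 m.
v = √(2g·h_v) = √(2 × 9.81 × 0.138) = 1.65 m/s.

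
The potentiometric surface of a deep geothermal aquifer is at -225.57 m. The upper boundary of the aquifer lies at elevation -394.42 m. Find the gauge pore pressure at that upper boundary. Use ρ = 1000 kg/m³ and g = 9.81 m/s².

P ≈ 1660 kPa

Pressure head at the aquifer top: ψ = h − z = -225.57 − (-394.42) = 168.85 m.
P = ρgψ = 1000 × 9.81 × 168.85 = 1656419 Pa ≈ 1660 kPa.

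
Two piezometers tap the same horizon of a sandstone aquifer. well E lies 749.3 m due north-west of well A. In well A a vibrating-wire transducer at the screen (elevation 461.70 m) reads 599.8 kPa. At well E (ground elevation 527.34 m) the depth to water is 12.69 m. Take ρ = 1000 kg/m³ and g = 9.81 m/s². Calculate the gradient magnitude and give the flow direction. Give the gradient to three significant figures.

i ≈ 0.0109; groundwater flows toward the north-west

Pressure head at well A: ψ = P/(ρg) = 599.8×1000 / (1000 × 9.81) = 61.14 m.
Total head at well A: h = z + ψ = 461.70 + 61.14 = 522.84 m.
Total head at well E: h = 527.34 − 12.69 = 514.65 m.
Head difference: h(well A) − h(well E) = 522.84 − 514.65 = 8.19 m.
Hydraulic gradient: i = |Δh| / L = 8.19 / 749.3 = 0.0109.
Flow is from higher to lower head: from well A toward well E, i.e. toward the north-west.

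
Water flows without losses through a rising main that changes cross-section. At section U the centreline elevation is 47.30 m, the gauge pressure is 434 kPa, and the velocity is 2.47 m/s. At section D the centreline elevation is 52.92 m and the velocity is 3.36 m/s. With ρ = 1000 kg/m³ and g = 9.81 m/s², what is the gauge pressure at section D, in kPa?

Pressure head at U: ψ₁ = P₁/(ρg) = 434×1000 / (1000 × 9.81) = 44.24 m.
Velocity heads: v₁²/2g = 2.47²/19.62 = 0.311 m; v₂²/2g = 3.36²/19.62 = 0.575 m.
Total head H = z₁ + ψ₁ + v₁²/2g = 47.30 + 44.24 + 0.311 = 91.85 m.
ψ₂ = H − z₂ − v₂²/2g = 91.85 − 52.92 − 0.575 = 38.35 m.
P₂ = ρgψ₂ = 1000 × 9.81 × 38.35 ≈ 376 kPa.

P₂ ≈ 376 kPa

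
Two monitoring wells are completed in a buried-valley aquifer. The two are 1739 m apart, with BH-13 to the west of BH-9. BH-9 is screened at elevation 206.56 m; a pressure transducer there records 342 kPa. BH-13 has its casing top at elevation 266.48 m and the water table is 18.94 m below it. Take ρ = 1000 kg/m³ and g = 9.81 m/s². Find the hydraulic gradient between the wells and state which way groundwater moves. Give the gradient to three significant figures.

i ≈ 0.00352; groundwater flows toward the east

Pressure head at BH-9: ψ = P/(ρg) = 342×1000 / (1000 × 9.81) = 34.86 m.
Total head at BH-9: h = z + ψ = 206.56 + 34.86 = 241.42 m.
Total head at BH-13: h = 266.48 − 18.94 = 247.54 m.
Head difference: h(BH-9) − h(BH-13) = 241.42 − 247.54 = -6.12 m.
Hydraulic gradient: i = |Δh| / L = 6.12 / 1739 = 0.00352.
Flow is from higher to lower head: from BH-13 toward BH-9, i.e. toward the east.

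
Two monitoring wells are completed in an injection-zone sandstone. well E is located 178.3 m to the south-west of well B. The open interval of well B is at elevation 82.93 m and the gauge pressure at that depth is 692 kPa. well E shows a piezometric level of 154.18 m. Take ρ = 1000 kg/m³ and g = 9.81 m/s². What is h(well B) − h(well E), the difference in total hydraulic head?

Δh ≈ -0.71 m

Pressure head at well B: ψ = P/(ρg) = 692×1000 / (1000 × 9.81) = 70.54 m.
Total head at well B: h = z + ψ = 82.93 + 70.54 = 153.47 m.
Total head at well E: h = 154.18 m (water level in the piezometer is the total head).
Head difference: h(well B) − h(well E) = 153.47 − 154.18 = -0.71 m.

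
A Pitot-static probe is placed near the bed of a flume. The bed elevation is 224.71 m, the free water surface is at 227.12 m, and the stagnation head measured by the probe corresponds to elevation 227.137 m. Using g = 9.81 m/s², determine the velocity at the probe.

Near the bed, under hydrostatic conditions, the piezometric head (z + ψ) equals the free-surface elevation, 227.12 m.
Velocity head = total − piezometric = 227.137 − 227.12 = 0.017 m.
v = √(2g·h_v) = √(2 × 9.81 × 0.017) = 0.578 m/s.

v ≈ 0.578 m/s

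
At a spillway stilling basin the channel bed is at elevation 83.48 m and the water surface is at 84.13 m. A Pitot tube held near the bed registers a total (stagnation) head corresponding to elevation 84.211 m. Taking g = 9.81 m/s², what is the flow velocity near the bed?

Near the bed, under hydrostatic conditions, the piezometric head (z + ψ) equals the free-surface elevation, 84.13 m.
Velocity head = total − piezometric = 84.211 − 84.13 = 0.081 m.
v = √(2g·h_v) = √(2 × 9.81 × 0.081) = 1.26 m/s.

v ≈ 1.26 m/s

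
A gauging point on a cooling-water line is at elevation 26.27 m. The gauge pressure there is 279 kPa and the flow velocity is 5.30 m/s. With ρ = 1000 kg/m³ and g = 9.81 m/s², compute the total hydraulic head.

Pressure head ψ = P/(ρg) = 279×1000 / (1000 × 9.81) = 28.44 m.
Velocity head = v²/(2g) = 5.30² / (2 × 9.81) = 1.432 m.
h = z + ψ + v²/(2g) = 26.27 + 28.44 + 1.432 = 56.14 m.

h ≈ 56.14 m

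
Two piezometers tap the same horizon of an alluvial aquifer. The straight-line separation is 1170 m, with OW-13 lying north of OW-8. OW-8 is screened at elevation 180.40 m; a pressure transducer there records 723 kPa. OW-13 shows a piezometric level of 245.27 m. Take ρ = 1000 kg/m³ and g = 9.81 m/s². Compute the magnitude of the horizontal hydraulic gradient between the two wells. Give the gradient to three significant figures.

Pressure head at OW-8: ψ = P/(ρg) = 723×1000 / (1000 × 9.81) = 73.70 m.
Total head at OW-8: h = z + ψ = 180.40 + 73.70 = 254.10 m.
Total head at OW-13: h = 245.27 m (water level in the piezometer is the total head).
Head difference: h(OW-8) − h(OW-13) = 254.10 − 245.27 = 8.83 m.
Hydraulic gradient: i = |Δh| / L = 8.83 / 1170 = 0.00755.

i ≈ 0.00755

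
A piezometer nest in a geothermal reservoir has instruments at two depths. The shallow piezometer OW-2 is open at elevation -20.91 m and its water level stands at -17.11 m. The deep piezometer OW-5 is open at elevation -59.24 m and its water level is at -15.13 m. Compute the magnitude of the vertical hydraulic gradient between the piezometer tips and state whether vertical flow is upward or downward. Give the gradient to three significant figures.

|i_v| ≈ 0.0517; vertical flow is upward

Total head at OW-2: h = -17.11 m (water level in the standpipe).
Total head at OW-5: h = -15.13 m.
Δh = h(OW-2) − h(OW-5) = -17.11 − (-15.13) = -1.98 m.
Vertical separation Δz = -20.91 − (-59.24) = 38.33 m.
|i_v| = |Δh| / Δz = 1.98 / 38.33 = 0.0517.
Head is higher in the deep piezometer, so vertical flow is upward (discharge condition).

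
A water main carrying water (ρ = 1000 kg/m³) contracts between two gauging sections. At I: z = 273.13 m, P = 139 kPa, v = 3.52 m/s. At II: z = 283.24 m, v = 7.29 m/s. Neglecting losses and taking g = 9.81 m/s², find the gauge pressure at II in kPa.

P₂ ≈ 19.4 kPa

Pressure head at I: ψ₁ = P₁/(ρg) = 139×1000 / (1000 × 9.81) = 14.17 m.
Velocity heads: v₁²/2g = 3.52²/19.62 = 0.632 m; v₂²/2g = 7.29²/19.62 = 2.709 m.
Total head H = z₁ + ψ₁ + v₁²/2g = 273.13 + 14.17 + 0.632 = 287.93 m.
ψ₂ = H − z₂ − v₂²/2g = 287.93 − 283.24 − 2.709 = 1.98 m.
P₂ = ρgψ₂ = 1000 × 9.81 × 1.98 ≈ 19.4 kPa.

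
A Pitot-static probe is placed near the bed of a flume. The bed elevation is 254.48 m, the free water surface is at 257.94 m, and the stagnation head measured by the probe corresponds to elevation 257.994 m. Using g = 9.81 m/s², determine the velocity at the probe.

v ≈ 1.03 m/s

Near the bed, under hydrostatic conditions, the piezometric head (z + ψ) equals the free-surface elevation, 257.94 m.
Velocity head = total − piezometric = 257.994 − 257.94 = 0.054 m.
v = √(2g·h_v) = √(2 × 9.81 × 0.054) = 1.03 m/s.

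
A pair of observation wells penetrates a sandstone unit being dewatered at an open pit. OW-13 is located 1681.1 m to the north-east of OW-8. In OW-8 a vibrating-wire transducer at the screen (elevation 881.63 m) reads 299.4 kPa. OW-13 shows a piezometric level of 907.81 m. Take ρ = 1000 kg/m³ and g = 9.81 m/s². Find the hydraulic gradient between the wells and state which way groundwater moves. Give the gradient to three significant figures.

i ≈ 0.00258; groundwater flows toward the north-east

Pressure head at OW-8: ψ = P/(ρg) = 299.4×1000 / (1000 × 9.81) = 30.52 m.
Total head at OW-8: h = z + ψ = 881.63 + 30.52 = 912.15 m.
Total head at OW-13: h = 907.81 m (water level in the piezometer is the total head).
Head difference: h(OW-8) − h(OW-13) = 912.15 − 907.81 = 4.34 m.
Hydraulic gradient: i = |Δh| / L = 4.34 / 1681.1 = 0.00258.
Flow is from higher to lower head: from OW-8 toward OW-13, i.e. toward the north-east.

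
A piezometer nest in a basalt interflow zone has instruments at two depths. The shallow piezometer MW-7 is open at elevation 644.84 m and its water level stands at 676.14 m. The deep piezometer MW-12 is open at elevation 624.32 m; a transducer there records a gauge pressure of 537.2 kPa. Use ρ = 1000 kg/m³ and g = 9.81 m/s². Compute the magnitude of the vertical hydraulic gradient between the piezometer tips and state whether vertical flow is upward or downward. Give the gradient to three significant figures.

Total head at MW-7: h = 676.14 m (water level in the standpipe).
Pressure head at MW-12: ψ = P/(ρg) = 537.2×1000 / (1000 × 9.81) = 54.76 m.
Total head at MW-12: h = z + ψ = 624.32 + 54.76 = 679.08 m.
Δh = h(MW-7) − h(MW-12) = 676.14 − 679.08 = -2.94 m.
Vertical separation Δz = 644.84 − 624.32 = 20.52 m.
|i_v| = |Δh| / Δz = 2.94 / 20.52 = 0.143.
Head is higher in the deep piezometer, so vertical flow is upward (discharge condition).

|i_v| ≈ 0.143; vertical flow is upward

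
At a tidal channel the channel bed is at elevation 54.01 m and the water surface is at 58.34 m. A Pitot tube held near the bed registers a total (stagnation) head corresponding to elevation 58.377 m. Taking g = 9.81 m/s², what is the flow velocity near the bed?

Near the bed, under hydrostatic conditions, the piezometric head (z + ψ) equals the free-surface elevation, 58.34 m.
Velocity head = total − piezometric = 58.377 − 58.34 = 0.037 m.
v = √(2g·h_v) = √(2 × 9.81 × 0.037) = 0.852 m/s.

v ≈ 0.852 m/s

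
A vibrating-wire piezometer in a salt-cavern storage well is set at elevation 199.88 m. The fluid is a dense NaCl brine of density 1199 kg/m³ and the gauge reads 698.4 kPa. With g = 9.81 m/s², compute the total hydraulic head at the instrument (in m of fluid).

h ≈ 259.26 m

ψ = P/(ρg) = 698.4×1000 / (1199 × 9.81) = 59.38 m.
h = z + ψ = 199.88 + 59.38 = 259.26 m.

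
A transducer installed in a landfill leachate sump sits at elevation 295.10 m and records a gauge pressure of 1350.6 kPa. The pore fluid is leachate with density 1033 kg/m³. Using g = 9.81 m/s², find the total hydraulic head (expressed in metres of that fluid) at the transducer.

ψ = P/(ρg) = 1350.6×1000 / (1033 × 9.81) = 133.28 m.
h = z + ψ = 295.10 + 133.28 = 428.38 m.

h ≈ 428.38 m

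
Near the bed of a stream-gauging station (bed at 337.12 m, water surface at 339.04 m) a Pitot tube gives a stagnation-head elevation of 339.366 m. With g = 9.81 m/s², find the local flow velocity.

Near the bed, under hydrostatic conditions, the piezometric head (z + ψ) equals the free-surface elevation, 339.04 m.
Velocity head = total − piezometric = 339.366 − 339.04 = 0.326 m.
v = √(2g·h_v) = √(2 × 9.81 × 0.326) = 2.53 m/s.

v ≈ 2.53 m/s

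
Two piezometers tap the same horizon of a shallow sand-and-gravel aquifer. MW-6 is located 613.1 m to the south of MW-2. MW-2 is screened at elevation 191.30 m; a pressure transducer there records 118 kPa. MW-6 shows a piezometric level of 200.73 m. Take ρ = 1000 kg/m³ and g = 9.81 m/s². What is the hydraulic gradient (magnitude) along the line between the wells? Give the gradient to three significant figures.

i ≈ 0.00424

Pressure head at MW-2: ψ = P/(ρg) = 118×1000 / (1000 × 9.81) = 12.03 m.
Total head at MW-2: h = z + ψ = 191.30 + 12.03 = 203.33 m.
Total head at MW-6: h = 200.73 m (water level in the piezometer is the total head).
Head difference: h(MW-2) − h(MW-6) = 203.33 − 200.73 = 2.60 m.
Hydraulic gradient: i = |Δh| / L = 2.60 / 613.1 = 0.00424.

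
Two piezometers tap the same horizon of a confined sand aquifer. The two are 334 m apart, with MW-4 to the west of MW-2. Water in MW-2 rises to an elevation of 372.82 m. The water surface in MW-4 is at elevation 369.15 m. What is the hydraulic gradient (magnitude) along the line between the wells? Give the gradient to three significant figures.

i ≈ 0.0110

Total head at MW-2: h = 372.82 m (water level in the piezometer is the total head).
Total head at MW-4: h = 369.15 m (water level in the piezometer is the total head).
Head difference: h(MW-2) − h(MW-4) = 372.82 − 369.15 = 3.67 m.
Hydraulic gradient: i = |Δh| / L = 3.67 / 334 = 0.0110.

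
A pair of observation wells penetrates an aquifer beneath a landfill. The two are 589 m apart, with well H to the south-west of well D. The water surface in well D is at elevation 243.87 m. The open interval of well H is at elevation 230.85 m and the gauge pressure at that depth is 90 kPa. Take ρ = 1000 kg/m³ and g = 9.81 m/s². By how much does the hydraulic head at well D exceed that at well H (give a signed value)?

Δh ≈ 3.85 m

Total head at well D: h = 243.87 m (water level in the piezometer is the total head).
Pressure head at well H: ψ = P/(ρg) = 90×1000 / (1000 × 9.81) = 9.17 m.
Total head at well H: h = z + ψ = 230.85 + 9.17 = 240.02 m.
Head difference: h(well D) − h(well H) = 243.87 − 240.02 = 3.85 m.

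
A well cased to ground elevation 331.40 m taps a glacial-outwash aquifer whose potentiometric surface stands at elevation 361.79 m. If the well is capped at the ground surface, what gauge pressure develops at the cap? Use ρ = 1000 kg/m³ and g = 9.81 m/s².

Head above the cap: Δh = 361.79 − 331.40 = 30.39 m.
P = ρgΔh = 1000 × 9.81 × 30.39 = 298126 Pa ≈ 298 kPa.

P ≈ 298 kPa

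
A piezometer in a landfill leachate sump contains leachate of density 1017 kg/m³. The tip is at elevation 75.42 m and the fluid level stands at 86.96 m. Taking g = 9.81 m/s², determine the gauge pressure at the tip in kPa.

Pressure head ψ = h − z = 86.96 − 75.42 = 11.54 m.
P = ρgψ = 1017 × 9.81 × 11.54 = 115132 Pa ≈ 115 kPa.

P ≈ 115 kPa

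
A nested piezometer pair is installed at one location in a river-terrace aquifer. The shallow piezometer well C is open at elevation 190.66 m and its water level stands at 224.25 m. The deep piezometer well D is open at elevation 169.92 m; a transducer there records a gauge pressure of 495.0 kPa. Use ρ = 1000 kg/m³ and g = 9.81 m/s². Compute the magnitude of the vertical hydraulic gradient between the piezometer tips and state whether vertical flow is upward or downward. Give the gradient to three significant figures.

Total head at well C: h = 224.25 m (water level in the standpipe).
Pressure head at well D: ψ = P/(ρg) = 495.0×1000 / (1000 × 9.81) = 50.46 m.
Total head at well D: h = z + ψ = 169.92 + 50.46 = 220.38 m.
Δh = h(well C) − h(well D) = 224.25 − 220.38 = 3.87 m.
Vertical separation Δz = 190.66 − 169.92 = 20.74 m.
|i_v| = |Δh| / Δz = 3.87 / 20.74 = 0.187.
Head is higher in the shallow piezometer, so vertical flow is downward (recharge condition).

|i_v| ≈ 0.187; vertical flow is downward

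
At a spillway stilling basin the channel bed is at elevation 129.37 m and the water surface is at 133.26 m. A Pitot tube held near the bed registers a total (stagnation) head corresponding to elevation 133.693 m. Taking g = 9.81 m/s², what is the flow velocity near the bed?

v ≈ 2.91 m/s

Near the bed, under hydrostatic conditions, the piezometric head (z + ψ) equals the free-surface elevation, 133.26 m.
Velocity head = total − piezometric = 133.693 − 133.26 = 0.433 m.
v = √(2g·h_v) = √(2 × 9.81 × 0.433) = 2.91 m/s.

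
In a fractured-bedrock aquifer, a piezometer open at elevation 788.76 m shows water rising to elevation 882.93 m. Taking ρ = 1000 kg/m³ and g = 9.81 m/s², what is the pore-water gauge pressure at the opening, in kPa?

Pressure head ψ = h − z = 882.93 − 788.76 = 94.17 m.
P = ρgψ = 1000 × 9.81 × 94.17 = 923808 Pa ≈ 924 kPa.

P ≈ 924 kPa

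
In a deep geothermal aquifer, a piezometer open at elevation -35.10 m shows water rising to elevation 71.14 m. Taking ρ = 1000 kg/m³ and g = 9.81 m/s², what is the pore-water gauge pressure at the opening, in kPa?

Pressure head ψ = h − z = 71.14 − (-35.10) = 106.24 m.
P = ρgψ = 1000 × 9.81 × 106.24 = 1042214 Pa ≈ 1040 kPa.

P ≈ 1040 kPa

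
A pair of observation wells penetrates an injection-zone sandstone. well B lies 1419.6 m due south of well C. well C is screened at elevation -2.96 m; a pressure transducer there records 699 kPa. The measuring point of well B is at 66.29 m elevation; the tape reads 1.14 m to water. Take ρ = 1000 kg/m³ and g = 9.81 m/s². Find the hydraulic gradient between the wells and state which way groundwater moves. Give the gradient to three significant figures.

i ≈ 0.00221; groundwater flows toward the south

Pressure head at well C: ψ = P/(ρg) = 699×1000 / (1000 × 9.81) = 71.25 m.
Total head at well C: h = z + ψ = -2.96 + 71.25 = 68.29 m.
Total head at well B: h = 66.29 − 1.14 = 65.15 m.
Head difference: h(well C) − h(well B) = 68.29 − 65.15 = 3.14 m.
Hydraulic gradient: i = |Δh| / L = 3.14 / 1419.6 = 0.00221.
Flow is from higher to lower head: from well C toward well B, i.e. toward the south.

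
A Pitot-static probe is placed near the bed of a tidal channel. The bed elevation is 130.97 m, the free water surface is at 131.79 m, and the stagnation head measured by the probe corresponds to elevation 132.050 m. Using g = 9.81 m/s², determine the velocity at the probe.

v ≈ 2.26 m/s

Near the bed, under hydrostatic conditions, the piezometric head (z + ψ) equals the free-surface elevation, 131.79 m.
Velocity head = total − piezometric = 132.050 − 131.79 = 0.260 m.
v = √(2g·h_v) = √(2 × 9.81 × 0.260) = 2.26 m/s.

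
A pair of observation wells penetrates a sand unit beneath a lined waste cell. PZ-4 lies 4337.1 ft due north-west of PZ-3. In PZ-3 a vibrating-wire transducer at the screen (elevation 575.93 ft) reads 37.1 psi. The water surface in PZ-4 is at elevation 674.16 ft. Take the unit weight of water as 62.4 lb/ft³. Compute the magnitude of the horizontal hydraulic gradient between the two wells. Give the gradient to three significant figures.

i ≈ 0.00291

Pressure head at PZ-3: ψ = 144·P/γ = 144 × 37.1 / 62.4 = 85.62 ft.
Total head at PZ-3: h = z + ψ = 575.93 + 85.62 = 661.55 ft.
Total head at PZ-4: h = 674.16 ft (water level in the piezometer is the total head).
Head difference: h(PZ-3) − h(PZ-4) = 661.55 − 674.16 = -12.61 ft.
Hydraulic gradient: i = |Δh| / L = 12.61 / 4337.1 = 0.00291.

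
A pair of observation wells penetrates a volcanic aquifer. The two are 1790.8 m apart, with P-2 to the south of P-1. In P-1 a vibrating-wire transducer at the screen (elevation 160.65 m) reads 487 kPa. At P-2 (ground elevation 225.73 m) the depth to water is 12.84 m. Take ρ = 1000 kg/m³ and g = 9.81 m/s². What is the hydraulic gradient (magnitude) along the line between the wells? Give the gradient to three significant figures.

Pressure head at P-1: ψ = P/(ρg) = 487×1000 / (1000 × 9.81) = 49.64 m.
Total head at P-1: h = z + ψ = 160.65 + 49.64 = 210.29 m.
Total head at P-2: h = 225.73 − 12.84 = 212.89 m.
Head difference: h(P-1) − h(P-2) = 210.29 − 212.89 = -2.60 m.
Hydraulic gradient: i = |Δh| / L = 2.60 / 1790.8 = 0.00145.

i ≈ 0.00145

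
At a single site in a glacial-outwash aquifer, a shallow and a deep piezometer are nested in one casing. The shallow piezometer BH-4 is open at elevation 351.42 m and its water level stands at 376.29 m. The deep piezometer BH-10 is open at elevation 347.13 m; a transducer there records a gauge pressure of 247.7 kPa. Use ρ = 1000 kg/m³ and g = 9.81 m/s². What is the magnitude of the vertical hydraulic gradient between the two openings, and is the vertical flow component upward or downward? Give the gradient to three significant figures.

|i_v| ≈ 0.911; vertical flow is downward

Total head at BH-4: h = 376.29 m (water level in the standpipe).
Pressure head at BH-10: ψ = P/(ρg) = 247.7×1000 / (1000 × 9.81) = 25.25 m.
Total head at BH-10: h = z + ψ = 347.13 + 25.25 = 372.38 m.
Δh = h(BH-4) − h(BH-10) = 376.29 − 372.38 = 3.91 m.
Vertical separation Δz = 351.42 − 347.13 = 4.29 m.
|i_v| = |Δh| / Δz = 3.91 / 4.29 = 0.911.
Head is higher in the shallow piezometer, so vertical flow is downward (recharge condition).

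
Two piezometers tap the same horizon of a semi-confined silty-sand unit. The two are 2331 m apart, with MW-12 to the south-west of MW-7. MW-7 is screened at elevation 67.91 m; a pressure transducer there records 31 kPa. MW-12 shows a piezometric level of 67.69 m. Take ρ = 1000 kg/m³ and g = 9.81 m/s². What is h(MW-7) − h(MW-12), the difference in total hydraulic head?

Δh ≈ 3.38 m

Pressure head at MW-7: ψ = P/(ρg) = 31×1000 / (1000 × 9.81) = 3.16 m.
Total head at MW-7: h = z + ψ = 67.91 + 3.16 = 71.07 m.
Total head at MW-12: h = 67.69 m (water level in the piezometer is the total head).
Head difference: h(MW-7) − h(MW-12) = 71.07 − 67.69 = 3.38 m.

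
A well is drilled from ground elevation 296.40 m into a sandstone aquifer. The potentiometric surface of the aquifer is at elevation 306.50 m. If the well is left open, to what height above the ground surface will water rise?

Water rises to the potentiometric surface, so the rise above ground = 306.50 − 296.40 = 10.10 m.

≈ 10.10 m above ground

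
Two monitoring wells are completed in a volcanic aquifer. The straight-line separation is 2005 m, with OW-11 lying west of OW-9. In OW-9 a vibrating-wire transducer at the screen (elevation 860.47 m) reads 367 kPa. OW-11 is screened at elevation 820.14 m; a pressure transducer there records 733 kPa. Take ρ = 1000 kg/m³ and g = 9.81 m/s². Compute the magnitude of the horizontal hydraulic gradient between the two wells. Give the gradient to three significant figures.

Pressure head at OW-9: ψ = P/(ρg) = 367×1000 / (1000 × 9.81) = 37.41 m.
Total head at OW-9: h = z + ψ = 860.47 + 37.41 = 897.88 m.
Pressure head at OW-11: ψ = P/(ρg) = 733×1000 / (1000 × 9.81) = 74.72 m.
Total head at OW-11: h = z + ψ = 820.14 + 74.72 = 894.86 m.
Head difference: h(OW-9) − h(OW-11) = 897.88 − 894.86 = 3.02 m.
Hydraulic gradient: i = |Δh| / L = 3.02 / 2005 = 0.00151.

i ≈ 0.00151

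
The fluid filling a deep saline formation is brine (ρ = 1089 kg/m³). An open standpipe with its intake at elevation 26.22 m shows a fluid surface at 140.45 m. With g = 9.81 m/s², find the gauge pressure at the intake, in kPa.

P ≈ 1220 kPa

Pressure head ψ = h − z = 140.45 − 26.22 = 114.23 m.
P = ρgψ = 1089 × 9.81 × 114.23 = 1220329 Pa ≈ 1220 kPa.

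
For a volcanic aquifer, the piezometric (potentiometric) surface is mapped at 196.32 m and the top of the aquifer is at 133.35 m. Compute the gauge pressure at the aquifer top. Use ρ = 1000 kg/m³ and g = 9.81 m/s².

P ≈ 618 kPa

Pressure head at the aquifer top: ψ = h − z = 196.32 − 133.35 = 62.97 m.
P = ρgψ = 1000 × 9.81 × 62.97 = 617736 Pa ≈ 618 kPa.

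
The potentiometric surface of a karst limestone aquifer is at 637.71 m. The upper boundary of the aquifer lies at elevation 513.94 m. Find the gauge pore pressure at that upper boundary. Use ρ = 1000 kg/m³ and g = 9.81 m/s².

P ≈ 1210 kPa

Pressure head at the aquifer top: ψ = h − z = 637.71 − 513.94 = 123.77 m.
P = ρgψ = 1000 × 9.81 × 123.77 = 1214184 Pa ≈ 1210 kPa.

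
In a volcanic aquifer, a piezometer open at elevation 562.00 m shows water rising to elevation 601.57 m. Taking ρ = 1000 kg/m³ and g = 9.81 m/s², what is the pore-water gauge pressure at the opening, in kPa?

P ≈ 388 kPa

Pressure head ψ = h − z = 601.57 − 562.00 = 39.57 m.
P = ρgψ = 1000 × 9.81 × 39.57 = 388182 Pa ≈ 388 kPa.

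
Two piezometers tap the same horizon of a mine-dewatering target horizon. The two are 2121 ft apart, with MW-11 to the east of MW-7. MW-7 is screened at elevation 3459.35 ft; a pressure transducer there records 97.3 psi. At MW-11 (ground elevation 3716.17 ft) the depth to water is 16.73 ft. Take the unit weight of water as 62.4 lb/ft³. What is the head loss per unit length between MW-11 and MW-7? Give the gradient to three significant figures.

i ≈ 0.00733 ft/ft

Pressure head at MW-7: ψ = 144·P/γ = 144 × 97.3 / 62.4 = 224.54 ft.
Total head at MW-7: h = z + ψ = 3459.35 + 224.54 = 3683.89 ft.
Total head at MW-11: h = 3716.17 − 16.73 = 3699.44 ft.
Head difference: h(MW-7) − h(MW-11) = 3683.89 − 3699.44 = -15.55 ft.
Hydraulic gradient: i = |Δh| / L = 15.55 / 2121 = 0.00733.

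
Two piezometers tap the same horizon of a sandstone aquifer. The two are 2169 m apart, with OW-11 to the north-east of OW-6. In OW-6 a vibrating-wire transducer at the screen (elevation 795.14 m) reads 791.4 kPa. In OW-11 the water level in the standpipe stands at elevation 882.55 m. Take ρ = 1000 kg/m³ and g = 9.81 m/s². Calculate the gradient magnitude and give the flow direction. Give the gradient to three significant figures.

i ≈ 0.00311; groundwater flows toward the south-west

Pressure head at OW-6: ψ = P/(ρg) = 791.4×1000 / (1000 × 9.81) = 80.67 m.
Total head at OW-6: h = z + ψ = 795.14 + 80.67 = 875.81 m.
Total head at OW-11: h = 882.55 m (water level in the piezometer is the total head).
Head difference: h(OW-6) − h(OW-11) = 875.81 − 882.55 = -6.74 m.
Hydraulic gradient: i = |Δh| / L = 6.74 / 2169 = 0.00311.
Flow is from higher to lower head: from OW-11 toward OW-6, i.e. toward the south-west.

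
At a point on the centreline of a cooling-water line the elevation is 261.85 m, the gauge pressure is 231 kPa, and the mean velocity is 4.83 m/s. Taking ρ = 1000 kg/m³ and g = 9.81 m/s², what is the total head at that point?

h ≈ 286.59 m

Pressure head ψ = P/(ρg) = 231×1000 / (1000 × 9.81) = 23.55 m.
Velocity head = v²/(2g) = 4.83² / (2 × 9.81) = 1.189 m.
h = z + ψ + v²/(2g) = 261.85 + 23.55 + 1.189 = 286.59 m.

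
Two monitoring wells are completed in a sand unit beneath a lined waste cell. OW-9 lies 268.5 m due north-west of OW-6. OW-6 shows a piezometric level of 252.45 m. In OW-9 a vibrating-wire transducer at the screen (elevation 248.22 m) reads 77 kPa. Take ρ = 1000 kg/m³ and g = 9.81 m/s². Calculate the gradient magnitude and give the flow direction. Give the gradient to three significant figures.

Total head at OW-6: h = 252.45 m (water level in the piezometer is the total head).
Pressure head at OW-9: ψ = P/(ρg) = 77×1000 / (1000 × 9.81) = 7.85 m.
Total head at OW-9: h = z + ψ = 248.22 + 7.85 = 256.07 m.
Head difference: h(OW-6) − h(OW-9) = 252.45 − 256.07 = -3.62 m.
Hydraulic gradient: i = |Δh| / L = 3.62 / 268.5 = 0.0135.
Flow is from higher to lower head: from OW-9 toward OW-6, i.e. toward the south-east.

i ≈ 0.0135; groundwater flows toward the south-east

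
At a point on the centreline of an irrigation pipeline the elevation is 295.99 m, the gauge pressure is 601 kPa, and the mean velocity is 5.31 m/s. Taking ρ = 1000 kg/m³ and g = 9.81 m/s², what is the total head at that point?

h ≈ 358.69 m

Pressure head ψ = P/(ρg) = 601×1000 / (1000 × 9.81) = 61.26 m.
Velocity head = v²/(2g) = 5.31² / (2 × 9.81) = 1.437 m.
h = z + ψ + v²/(2g) = 295.99 + 61.26 + 1.437 = 358.69 m.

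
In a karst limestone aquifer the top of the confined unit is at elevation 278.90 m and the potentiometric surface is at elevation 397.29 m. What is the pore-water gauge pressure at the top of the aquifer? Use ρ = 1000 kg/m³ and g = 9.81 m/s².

Pressure head at the aquifer top: ψ = h − z = 397.29 − 278.90 = 118.39 m.
P = ρgψ = 1000 × 9.81 × 118.39 = 1161406 Pa ≈ 1160 kPa.

P ≈ 1160 kPa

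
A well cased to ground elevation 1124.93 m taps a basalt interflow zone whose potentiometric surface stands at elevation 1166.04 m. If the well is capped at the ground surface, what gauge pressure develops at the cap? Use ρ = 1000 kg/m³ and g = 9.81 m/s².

Head above the cap: Δh = 1166.04 − 1124.93 = 41.11 m.
P = ρgΔh = 1000 × 9.81 × 41.11 = 403289 Pa ≈ 403 kPa.

P ≈ 403 kPa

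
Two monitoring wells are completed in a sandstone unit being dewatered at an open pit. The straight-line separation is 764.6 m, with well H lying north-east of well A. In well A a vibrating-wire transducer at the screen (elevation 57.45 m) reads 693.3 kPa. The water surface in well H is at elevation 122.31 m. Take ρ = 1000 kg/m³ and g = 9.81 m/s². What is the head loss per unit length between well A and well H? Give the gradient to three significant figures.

i ≈ 0.00760 m/m

Pressure head at well A: ψ = P/(ρg) = 693.3×1000 / (1000 × 9.81) = 70.67 m.
Total head at well A: h = z + ψ = 57.45 + 70.67 = 128.12 m.
Total head at well H: h = 122.31 m (water level in the piezometer is the total head).
Head difference: h(well A) − h(well H) = 128.12 − 122.31 = 5.81 m.
Hydraulic gradient: i = |Δh| / L = 5.81 / 764.6 = 0.00760.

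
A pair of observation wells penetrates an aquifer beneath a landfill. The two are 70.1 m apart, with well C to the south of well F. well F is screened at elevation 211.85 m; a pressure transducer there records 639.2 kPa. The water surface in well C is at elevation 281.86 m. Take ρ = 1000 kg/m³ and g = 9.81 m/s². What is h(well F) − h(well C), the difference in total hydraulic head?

Pressure head at well F: ψ = P/(ρg) = 639.2×1000 / (1000 × 9.81) = 65.16 m.
Total head at well F: h = z + ψ = 211.85 + 65.16 = 277.01 m.
Total head at well C: h = 281.86 m (water level in the piezometer is the total head).
Head difference: h(well F) − h(well C) = 277.01 − 281.86 = -4.85 m.

Δh ≈ -4.85 m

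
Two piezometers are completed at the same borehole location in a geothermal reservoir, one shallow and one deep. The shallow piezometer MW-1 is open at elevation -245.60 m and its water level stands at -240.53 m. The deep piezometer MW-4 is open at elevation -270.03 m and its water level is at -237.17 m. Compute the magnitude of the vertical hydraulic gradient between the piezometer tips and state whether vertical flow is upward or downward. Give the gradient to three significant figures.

Total head at MW-1: h = -240.53 m (water level in the standpipe).
Total head at MW-4: h = -237.17 m.
Δh = h(MW-1) − h(MW-4) = -240.53 − (-237.17) = -3.36 m.
Vertical separation Δz = -245.60 − (-270.03) = 24.43 m.
|i_v| = |Δh| / Δz = 3.36 / 24.43 = 0.138.
Head is higher in the deep piezometer, so vertical flow is upward (discharge condition).

|i_v| ≈ 0.138; vertical flow is upward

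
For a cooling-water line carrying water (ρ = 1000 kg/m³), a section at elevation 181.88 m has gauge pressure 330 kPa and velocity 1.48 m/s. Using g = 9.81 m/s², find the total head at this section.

Pressure head ψ = P/(ρg) = 330×1000 / (1000 × 9.81) = 33.64 m.
Velocity head = v²/(2g) = 1.48² / (2 × 9.81) = 0.112 m.
h = z + ψ + v²/(2g) = 181.88 + 33.64 + 0.112 = 215.63 m.

h ≈ 215.63 m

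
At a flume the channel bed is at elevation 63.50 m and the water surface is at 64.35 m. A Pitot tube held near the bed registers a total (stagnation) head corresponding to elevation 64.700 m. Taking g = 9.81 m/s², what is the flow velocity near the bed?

v ≈ 2.62 m/s

Near the bed, under hydrostatic conditions, the piezometric head (z + ψ) equals the free-surface elevation, 64.35 m.
Velocity head = total − piezometric = 64.700 − 64.35 = 0.350 m.
v = √(2g·h_v) = √(2 × 9.81 × 0.350) = 2.62 m/s.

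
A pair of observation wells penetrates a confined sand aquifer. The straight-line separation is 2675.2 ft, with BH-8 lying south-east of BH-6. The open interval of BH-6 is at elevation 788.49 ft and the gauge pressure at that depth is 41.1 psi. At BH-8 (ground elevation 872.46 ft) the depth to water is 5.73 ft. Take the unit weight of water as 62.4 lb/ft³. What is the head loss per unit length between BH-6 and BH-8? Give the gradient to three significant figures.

i ≈ 0.00621 ft/ft

Pressure head at BH-6: ψ = 144·P/γ = 144 × 41.1 / 62.4 = 94.85 ft.
Total head at BH-6: h = z + ψ = 788.49 + 94.85 = 883.34 ft.
Total head at BH-8: h = 872.46 − 5.73 = 866.73 ft.
Head difference: h(BH-6) − h(BH-8) = 883.34 − 866.73 = 16.61 ft.
Hydraulic gradient: i = |Δh| / L = 16.61 / 2675.2 = 0.00621.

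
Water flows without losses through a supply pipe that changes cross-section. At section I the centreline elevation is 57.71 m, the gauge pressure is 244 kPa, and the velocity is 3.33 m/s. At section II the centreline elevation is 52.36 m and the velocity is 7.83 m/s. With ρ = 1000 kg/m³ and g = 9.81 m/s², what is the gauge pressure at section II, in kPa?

Pressure head at I: ψ₁ = P₁/(ρg) = 244×1000 / (1000 × 9.81) = 24.87 m.
Velocity heads: v₁²/2g = 3.33²/19.62 = 0.565 m; v₂²/2g = 7.83²/19.62 = 3.125 m.
Total head H = z₁ + ψ₁ + v₁²/2g = 57.71 + 24.87 + 0.565 = 83.14 m.
ψ₂ = H − z₂ − v₂²/2g = 83.14 − 52.36 − 3.125 = 27.66 m.
P₂ = ρgψ₂ = 1000 × 9.81 × 27.66 ≈ 271 kPa.

P₂ ≈ 271 kPa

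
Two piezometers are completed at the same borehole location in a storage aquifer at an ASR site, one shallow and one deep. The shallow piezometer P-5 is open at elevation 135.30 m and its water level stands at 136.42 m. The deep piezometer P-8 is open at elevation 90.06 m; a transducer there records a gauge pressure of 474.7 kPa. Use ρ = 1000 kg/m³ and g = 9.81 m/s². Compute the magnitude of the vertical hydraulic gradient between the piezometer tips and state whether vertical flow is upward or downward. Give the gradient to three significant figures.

|i_v| ≈ 0.0449; vertical flow is upward

Total head at P-5: h = 136.42 m (water level in the standpipe).
Pressure head at P-8: ψ = P/(ρg) = 474.7×1000 / (1000 × 9.81) = 48.39 m.
Total head at P-8: h = z + ψ = 90.06 + 48.39 = 138.45 m.
Δh = h(P-5) − h(P-8) = 136.42 − 138.45 = -2.03 m.
Vertical separation Δz = 135.30 − 90.06 = 45.24 m.
|i_v| = |Δh| / Δz = 2.03 / 45.24 = 0.0449.
Head is higher in the deep piezometer, so vertical flow is upward (discharge condition).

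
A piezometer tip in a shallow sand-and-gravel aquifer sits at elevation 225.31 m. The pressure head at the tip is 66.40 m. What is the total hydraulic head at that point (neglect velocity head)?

h ≈ 291.71 m

h = z + ψ = 225.31 + 66.40 = 291.71 m.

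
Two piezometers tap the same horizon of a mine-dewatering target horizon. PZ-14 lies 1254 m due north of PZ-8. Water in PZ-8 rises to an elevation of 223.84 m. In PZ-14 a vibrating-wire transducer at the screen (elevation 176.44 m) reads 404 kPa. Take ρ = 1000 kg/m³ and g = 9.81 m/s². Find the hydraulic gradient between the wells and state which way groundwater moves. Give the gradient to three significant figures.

i ≈ 0.00496; groundwater flows toward the north

Total head at PZ-8: h = 223.84 m (water level in the piezometer is the total head).
Pressure head at PZ-14: ψ = P/(ρg) = 404×1000 / (1000 × 9.81) = 41.18 m.
Total head at PZ-14: h = z + ψ = 176.44 + 41.18 = 217.62 m.
Head difference: h(PZ-8) − h(PZ-14) = 223.84 − 217.62 = 6.22 m.
Hydraulic gradient: i = |Δh| / L = 6.22 / 1254 = 0.00496.
Flow is from higher to lower head: from PZ-8 toward PZ-14, i.e. toward the north.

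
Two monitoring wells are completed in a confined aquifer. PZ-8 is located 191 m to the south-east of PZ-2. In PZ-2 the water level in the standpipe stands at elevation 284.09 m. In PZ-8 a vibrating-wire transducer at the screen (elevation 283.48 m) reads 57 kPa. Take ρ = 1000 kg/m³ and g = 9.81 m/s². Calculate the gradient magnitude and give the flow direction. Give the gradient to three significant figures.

i ≈ 0.0272; groundwater flows toward the north-west

Total head at PZ-2: h = 284.09 m (water level in the piezometer is the total head).
Pressure head at PZ-8: ψ = P/(ρg) = 57×1000 / (1000 × 9.81) = 5.81 m.
Total head at PZ-8: h = z + ψ = 283.48 + 5.81 = 289.29 m.
Head difference: h(PZ-2) − h(PZ-8) = 284.09 − 289.29 = -5.20 m.
Hydraulic gradient: i = |Δh| / L = 5.20 / 191 = 0.0272.
Flow is from higher to lower head: from PZ-8 toward PZ-2, i.e. toward the north-west.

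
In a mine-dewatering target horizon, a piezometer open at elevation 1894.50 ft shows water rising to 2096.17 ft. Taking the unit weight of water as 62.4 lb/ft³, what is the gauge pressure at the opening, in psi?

Pressure head ψ = h − z = 2096.17 − 1894.50 = 201.67 ft.
P = γ·ψ / 144 = 62.4 × 201.67 / 144 = 87.4 psi.

P ≈ 87.4 psi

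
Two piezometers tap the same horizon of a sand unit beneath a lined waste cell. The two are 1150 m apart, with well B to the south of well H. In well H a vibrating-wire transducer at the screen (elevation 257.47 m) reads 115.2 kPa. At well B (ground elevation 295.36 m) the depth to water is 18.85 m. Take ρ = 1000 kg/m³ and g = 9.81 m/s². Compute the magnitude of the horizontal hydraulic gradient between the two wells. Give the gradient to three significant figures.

i ≈ 0.00635

Pressure head at well H: ψ = P/(ρg) = 115.2×1000 / (1000 × 9.81) = 11.74 m.
Total head at well H: h = z + ψ = 257.47 + 11.74 = 269.21 m.
Total head at well B: h = 295.36 − 18.85 = 276.51 m.
Head difference: h(well H) − h(well B) = 269.21 − 276.51 = -7.30 m.
Hydraulic gradient: i = |Δh| / L = 7.30 / 1150 = 0.00635.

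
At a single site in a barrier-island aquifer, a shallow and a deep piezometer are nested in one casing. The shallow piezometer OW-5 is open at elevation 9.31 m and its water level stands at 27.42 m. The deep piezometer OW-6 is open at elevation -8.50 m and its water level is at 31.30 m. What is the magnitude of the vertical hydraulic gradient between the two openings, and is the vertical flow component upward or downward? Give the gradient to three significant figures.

Total head at OW-5: h = 27.42 m (water level in the standpipe).
Total head at OW-6: h = 31.30 m.
Δh = h(OW-5) − h(OW-6) = 27.42 − 31.30 = -3.88 m.
Vertical separation Δz = 9.31 − (-8.50) = 17.81 m.
|i_v| = |Δh| / Δz = 3.88 / 17.81 = 0.218.
Head is higher in the deep piezometer, so vertical flow is upward (discharge condition).

|i_v| ≈ 0.218; vertical flow is upward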